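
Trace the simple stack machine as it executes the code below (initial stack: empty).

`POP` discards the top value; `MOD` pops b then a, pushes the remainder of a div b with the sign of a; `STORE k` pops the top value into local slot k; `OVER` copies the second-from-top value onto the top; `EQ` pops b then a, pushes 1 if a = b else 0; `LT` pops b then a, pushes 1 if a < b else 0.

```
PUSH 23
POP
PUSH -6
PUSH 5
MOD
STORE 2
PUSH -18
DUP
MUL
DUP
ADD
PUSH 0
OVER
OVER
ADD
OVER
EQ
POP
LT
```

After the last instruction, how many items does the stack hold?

1

PUSH 23  → 23
POP      → (empty)
PUSH -6  → -6
PUSH 5   → -6 5
MOD      → -1
STORE 2  → (empty)
PUSH -18 → -18
DUP      → -18 -18
MUL      → 324
DUP      → 324 324
ADD      → 648
PUSH 0   → 648 0
OVER     → 648 0 648
OVER     → 648 0 648 0
ADD      → 648 0 648
OVER     → 648 0 648 0
EQ       → 648 0 0
POP      → 648 0
LT       → 0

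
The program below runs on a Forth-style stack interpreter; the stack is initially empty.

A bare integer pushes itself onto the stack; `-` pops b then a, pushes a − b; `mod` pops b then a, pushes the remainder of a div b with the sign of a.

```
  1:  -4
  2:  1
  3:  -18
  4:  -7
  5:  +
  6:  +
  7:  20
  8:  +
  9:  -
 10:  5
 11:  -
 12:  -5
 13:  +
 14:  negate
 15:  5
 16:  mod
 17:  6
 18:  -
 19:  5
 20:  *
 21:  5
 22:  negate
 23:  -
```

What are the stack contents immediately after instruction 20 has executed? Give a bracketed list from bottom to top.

-4     -> [-4]
1      -> [-4, 1]
-18    -> [-4, 1, -18]
-7     -> [-4, 1, -18, -7]
+      -> [-4, 1, -25]
+      -> [-4, -24]
20     -> [-4, -24, 20]
+      -> [-4, -4]
-      -> [0]
5      -> [0, 5]
-      -> [-5]
-5     -> [-5, -5]
+      -> [-10]
negate -> [10]
5      -> [10, 5]
mod    -> [0]
6      -> [0, 6]
-      -> [-6]
5      -> [-6, 5]
*      -> [-30]

[-30]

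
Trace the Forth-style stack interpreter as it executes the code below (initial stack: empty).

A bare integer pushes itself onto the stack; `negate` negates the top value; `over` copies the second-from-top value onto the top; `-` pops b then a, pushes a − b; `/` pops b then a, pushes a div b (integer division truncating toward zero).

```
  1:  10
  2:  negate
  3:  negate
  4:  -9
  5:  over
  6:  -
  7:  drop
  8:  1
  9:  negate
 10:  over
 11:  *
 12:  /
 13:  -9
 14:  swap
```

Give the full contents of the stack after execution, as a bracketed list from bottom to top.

10     → [10]
negate → [-10]
negate → [10]
-9     → [10, -9]
over   → [10, -9, 10]
-      → [10, -19]
drop   → [10]
1      → [10, 1]
negate → [10, -1]
over   → [10, -1, 10]
*      → [10, -10]
/      → [-1]
-9     → [-1, -9]
swap   → [-9, -1]

[-9, -1]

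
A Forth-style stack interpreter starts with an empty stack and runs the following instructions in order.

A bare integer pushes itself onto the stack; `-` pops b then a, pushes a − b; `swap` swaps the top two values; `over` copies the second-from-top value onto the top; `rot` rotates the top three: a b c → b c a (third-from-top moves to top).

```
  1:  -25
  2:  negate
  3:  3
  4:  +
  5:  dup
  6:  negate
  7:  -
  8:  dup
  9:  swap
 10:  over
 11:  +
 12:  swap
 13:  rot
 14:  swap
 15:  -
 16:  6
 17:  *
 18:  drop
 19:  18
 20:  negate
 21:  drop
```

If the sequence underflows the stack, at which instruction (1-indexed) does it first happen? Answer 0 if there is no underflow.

13

-25    -> [-25]
negate -> [25]
3      -> [25, 3]
+      -> [28]
dup    -> [28, 28]
negate -> [28, -28]
-      -> [56]
dup    -> [56, 56]
swap   -> [56, 56]
over   -> [56, 56, 56]
+      -> [56, 112]
swap   -> [112, 56]
rot  — needs 3 operands, stack has 2 → underflow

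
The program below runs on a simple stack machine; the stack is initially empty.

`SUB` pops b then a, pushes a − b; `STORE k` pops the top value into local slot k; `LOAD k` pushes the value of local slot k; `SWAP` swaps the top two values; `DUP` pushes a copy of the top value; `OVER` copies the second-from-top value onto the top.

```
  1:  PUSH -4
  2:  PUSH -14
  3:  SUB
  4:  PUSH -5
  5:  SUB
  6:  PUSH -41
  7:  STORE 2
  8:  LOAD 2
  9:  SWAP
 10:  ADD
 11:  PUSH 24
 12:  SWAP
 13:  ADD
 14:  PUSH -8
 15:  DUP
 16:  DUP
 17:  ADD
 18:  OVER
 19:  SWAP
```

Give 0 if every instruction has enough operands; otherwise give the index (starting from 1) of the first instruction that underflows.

PUSH -4  -> [-4]
PUSH -14 -> [-4, -14]
SUB      -> [10]
PUSH -5  -> [10, -5]
SUB      -> [15]
PUSH -41 -> [15, -41]
STORE 2  -> [15]
LOAD 2   -> [15, -41]
SWAP     -> [-41, 15]
ADD      -> [-26]
PUSH 24  -> [-26, 24]
SWAP     -> [24, -26]
ADD      -> [-2]
PUSH -8  -> [-2, -8]
DUP      -> [-2, -8, -8]
DUP      -> [-2, -8, -8, -8]
ADD      -> [-2, -8, -16]
OVER     -> [-2, -8, -16, -8]
SWAP     -> [-2, -8, -8, -16]

0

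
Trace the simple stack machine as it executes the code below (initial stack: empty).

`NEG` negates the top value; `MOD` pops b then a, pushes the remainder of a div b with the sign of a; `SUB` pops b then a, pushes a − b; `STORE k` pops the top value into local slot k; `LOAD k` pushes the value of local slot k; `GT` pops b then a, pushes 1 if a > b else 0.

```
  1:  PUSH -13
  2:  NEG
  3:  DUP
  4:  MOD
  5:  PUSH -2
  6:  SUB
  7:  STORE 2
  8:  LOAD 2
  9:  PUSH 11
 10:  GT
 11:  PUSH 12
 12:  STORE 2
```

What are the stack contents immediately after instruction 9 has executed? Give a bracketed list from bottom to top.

[2, 11]

PUSH -13 : [-13]
NEG      : [13]
DUP      : [13, 13]
MOD      : [0]
PUSH -2  : [0, -2]
SUB      : [2]
STORE 2  : []
LOAD 2   : [2]
PUSH 11  : [2, 11]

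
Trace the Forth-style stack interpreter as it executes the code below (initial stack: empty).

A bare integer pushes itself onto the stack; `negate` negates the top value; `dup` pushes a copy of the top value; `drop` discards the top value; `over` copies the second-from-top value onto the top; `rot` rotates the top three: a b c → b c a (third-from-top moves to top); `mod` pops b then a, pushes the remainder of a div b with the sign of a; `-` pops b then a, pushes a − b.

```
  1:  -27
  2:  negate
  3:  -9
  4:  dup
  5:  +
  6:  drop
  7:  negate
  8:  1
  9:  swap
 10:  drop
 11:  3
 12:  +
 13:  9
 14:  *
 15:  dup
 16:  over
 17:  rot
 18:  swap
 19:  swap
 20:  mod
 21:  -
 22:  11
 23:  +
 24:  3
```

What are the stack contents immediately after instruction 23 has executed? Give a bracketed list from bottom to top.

-27    → -27
negate → 27
-9     → 27 -9
dup    → 27 -9 -9
+      → 27 -18
drop   → 27
negate → -27
1      → -27 1
swap   → 1 -27
drop   → 1
3      → 1 3
+      → 4
9      → 4 9
*      → 36
dup    → 36 36
over   → 36 36 36
rot    → 36 36 36
swap   → 36 36 36
swap   → 36 36 36
mod    → 36 0
-      → 36
11     → 36 11
+      → 47

[47]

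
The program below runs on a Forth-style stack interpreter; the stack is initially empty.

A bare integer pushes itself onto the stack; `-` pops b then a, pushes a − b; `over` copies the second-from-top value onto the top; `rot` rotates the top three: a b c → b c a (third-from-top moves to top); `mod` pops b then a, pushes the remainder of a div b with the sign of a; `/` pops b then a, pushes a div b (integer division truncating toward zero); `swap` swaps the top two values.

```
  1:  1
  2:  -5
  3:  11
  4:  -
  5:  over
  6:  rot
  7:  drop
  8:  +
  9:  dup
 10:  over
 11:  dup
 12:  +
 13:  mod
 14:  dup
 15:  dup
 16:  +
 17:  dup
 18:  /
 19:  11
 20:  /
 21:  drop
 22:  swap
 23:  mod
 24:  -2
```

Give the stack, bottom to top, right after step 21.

1    -> 1
-5   -> 1 -5
11   -> 1 -5 11
-    -> 1 -16
over -> 1 -16 1
rot  -> -16 1 1
drop -> -16 1
+    -> -15
dup  -> -15 -15
over -> -15 -15 -15
dup  -> -15 -15 -15 -15
+    -> -15 -15 -30
mod  -> -15 -15
dup  -> -15 -15 -15
dup  -> -15 -15 -15 -15
+    -> -15 -15 -30
dup  -> -15 -15 -30 -30
/    -> -15 -15 1
11   -> -15 -15 1 11
/    -> -15 -15 0
drop -> -15 -15

[-15, -15]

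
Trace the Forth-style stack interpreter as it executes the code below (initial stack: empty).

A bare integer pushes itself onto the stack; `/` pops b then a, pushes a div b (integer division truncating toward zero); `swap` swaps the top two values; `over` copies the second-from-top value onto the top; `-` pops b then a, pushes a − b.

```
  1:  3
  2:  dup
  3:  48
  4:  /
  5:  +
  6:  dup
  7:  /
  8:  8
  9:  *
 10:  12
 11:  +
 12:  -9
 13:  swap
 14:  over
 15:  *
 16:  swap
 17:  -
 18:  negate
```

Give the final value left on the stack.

171

3      → 3
dup    → 3 3
48     → 3 3 48
/      → 3 0
+      → 3
dup    → 3 3
/      → 1
8      → 1 8
*      → 8
12     → 8 12
+      → 20
-9     → 20 -9
swap   → -9 20
over   → -9 20 -9
*      → -9 -180
swap   → -180 -9
-      → -171
negate → 171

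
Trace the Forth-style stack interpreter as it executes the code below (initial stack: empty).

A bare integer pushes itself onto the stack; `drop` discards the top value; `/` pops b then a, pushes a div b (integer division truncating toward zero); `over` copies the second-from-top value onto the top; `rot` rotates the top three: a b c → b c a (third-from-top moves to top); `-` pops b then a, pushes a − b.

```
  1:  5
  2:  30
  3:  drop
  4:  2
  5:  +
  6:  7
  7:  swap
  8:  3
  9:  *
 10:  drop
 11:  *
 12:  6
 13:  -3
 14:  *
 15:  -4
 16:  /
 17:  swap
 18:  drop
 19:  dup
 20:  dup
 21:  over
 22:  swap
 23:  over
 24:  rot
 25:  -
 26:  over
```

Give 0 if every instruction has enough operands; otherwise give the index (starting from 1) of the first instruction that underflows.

11

5    -> 5
30   -> 5 30
drop -> 5
2    -> 5 2
+    -> 7
7    -> 7 7
swap -> 7 7
3    -> 7 7 3
*    -> 7 21
drop -> 7
*  — needs 2 operands, stack has 1 → underflow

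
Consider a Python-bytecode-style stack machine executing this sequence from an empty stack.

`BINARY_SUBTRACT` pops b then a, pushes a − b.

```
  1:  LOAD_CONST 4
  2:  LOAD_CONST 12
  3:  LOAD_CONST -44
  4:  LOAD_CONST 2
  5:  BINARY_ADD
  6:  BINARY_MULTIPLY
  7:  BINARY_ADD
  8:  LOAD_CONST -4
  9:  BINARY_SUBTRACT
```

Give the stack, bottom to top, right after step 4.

[4, 12, -44, 2]

LOAD_CONST 4   : 4
LOAD_CONST 12  : 4 12
LOAD_CONST -44 : 4 12 -44
LOAD_CONST 2   : 4 12 -44 2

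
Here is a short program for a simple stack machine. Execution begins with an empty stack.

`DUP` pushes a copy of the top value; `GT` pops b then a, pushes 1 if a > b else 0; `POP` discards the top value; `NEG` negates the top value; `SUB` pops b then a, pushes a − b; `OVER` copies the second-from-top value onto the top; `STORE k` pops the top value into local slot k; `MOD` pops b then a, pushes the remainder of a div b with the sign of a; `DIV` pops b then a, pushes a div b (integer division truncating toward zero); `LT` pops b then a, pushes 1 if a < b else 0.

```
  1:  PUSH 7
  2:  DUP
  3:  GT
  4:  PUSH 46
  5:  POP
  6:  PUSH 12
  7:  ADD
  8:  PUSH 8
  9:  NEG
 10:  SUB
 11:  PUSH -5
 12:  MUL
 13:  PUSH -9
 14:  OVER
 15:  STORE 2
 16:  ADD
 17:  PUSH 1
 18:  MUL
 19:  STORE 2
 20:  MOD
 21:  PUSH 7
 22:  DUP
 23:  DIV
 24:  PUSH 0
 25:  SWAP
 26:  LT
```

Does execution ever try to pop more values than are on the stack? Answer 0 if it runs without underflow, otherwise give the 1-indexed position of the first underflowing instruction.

PUSH 7  : 7
DUP     : 7 7
GT      : 0
PUSH 46 : 0 46
POP     : 0
PUSH 12 : 0 12
ADD     : 12
PUSH 8  : 12 8
NEG     : 12 -8
SUB     : 20
PUSH -5 : 20 -5
MUL     : -100
PUSH -9 : -100 -9
OVER    : -100 -9 -100
STORE 2 : -100 -9
ADD     : -109
PUSH 1  : -109 1
MUL     : -109
STORE 2 : (empty)
MOD  — needs 2 operands, stack has 0 → underflow

20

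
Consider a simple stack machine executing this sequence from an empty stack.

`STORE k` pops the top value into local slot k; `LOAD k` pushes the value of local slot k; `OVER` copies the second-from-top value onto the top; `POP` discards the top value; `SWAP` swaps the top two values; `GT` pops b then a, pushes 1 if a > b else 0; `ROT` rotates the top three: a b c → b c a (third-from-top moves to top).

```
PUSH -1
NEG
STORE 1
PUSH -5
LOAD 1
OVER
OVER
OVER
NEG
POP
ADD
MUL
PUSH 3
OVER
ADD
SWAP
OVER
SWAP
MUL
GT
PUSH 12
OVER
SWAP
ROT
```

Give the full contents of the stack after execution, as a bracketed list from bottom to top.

PUSH -1 : -1
NEG     : 1
STORE 1 : (empty)
PUSH -5 : -5
LOAD 1  : -5 1
OVER    : -5 1 -5
OVER    : -5 1 -5 1
OVER    : -5 1 -5 1 -5
NEG     : -5 1 -5 1 5
POP     : -5 1 -5 1
ADD     : -5 1 -4
MUL     : -5 -4
PUSH 3  : -5 -4 3
OVER    : -5 -4 3 -4
ADD     : -5 -4 -1
SWAP    : -5 -1 -4
OVER    : -5 -1 -4 -1
SWAP    : -5 -1 -1 -4
MUL     : -5 -1 4
GT      : -5 0
PUSH 12 : -5 0 12
OVER    : -5 0 12 0
SWAP    : -5 0 0 12
ROT     : -5 0 12 0

[-5, 0, 12, 0]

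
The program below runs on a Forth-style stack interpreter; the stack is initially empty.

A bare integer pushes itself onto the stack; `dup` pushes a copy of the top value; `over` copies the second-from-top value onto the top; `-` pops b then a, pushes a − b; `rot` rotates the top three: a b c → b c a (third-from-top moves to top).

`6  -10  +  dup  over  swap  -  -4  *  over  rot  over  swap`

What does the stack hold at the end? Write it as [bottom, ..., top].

6     6
-10   6 -10
+     -4
dup   -4 -4
over  -4 -4 -4
swap  -4 -4 -4
-     -4 0
-4    -4 0 -4
*     -4 0
over  -4 0 -4
rot   0 -4 -4
over  0 -4 -4 -4
swap  0 -4 -4 -4

[0, -4, -4, -4]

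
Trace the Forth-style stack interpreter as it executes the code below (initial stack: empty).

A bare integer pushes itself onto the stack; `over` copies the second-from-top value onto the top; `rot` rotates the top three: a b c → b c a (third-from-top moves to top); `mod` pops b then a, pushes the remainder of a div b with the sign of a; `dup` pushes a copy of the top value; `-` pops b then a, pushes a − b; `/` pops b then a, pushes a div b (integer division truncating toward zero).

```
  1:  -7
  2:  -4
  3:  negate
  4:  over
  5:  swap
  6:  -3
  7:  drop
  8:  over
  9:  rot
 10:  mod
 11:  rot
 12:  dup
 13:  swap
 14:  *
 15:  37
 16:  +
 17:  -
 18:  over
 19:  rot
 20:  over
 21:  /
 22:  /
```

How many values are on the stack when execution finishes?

2

-7      -7
-4      -7 -4
negate  -7 4
over    -7 4 -7
swap    -7 -7 4
-3      -7 -7 4 -3
drop    -7 -7 4
over    -7 -7 4 -7
rot     -7 4 -7 -7
mod     -7 4 0
rot     4 0 -7
dup     4 0 -7 -7
swap    4 0 -7 -7
*       4 0 49
37      4 0 49 37
+       4 0 86
-       4 -86
over    4 -86 4
rot     -86 4 4
over    -86 4 4 4
/       -86 4 1
/       -86 4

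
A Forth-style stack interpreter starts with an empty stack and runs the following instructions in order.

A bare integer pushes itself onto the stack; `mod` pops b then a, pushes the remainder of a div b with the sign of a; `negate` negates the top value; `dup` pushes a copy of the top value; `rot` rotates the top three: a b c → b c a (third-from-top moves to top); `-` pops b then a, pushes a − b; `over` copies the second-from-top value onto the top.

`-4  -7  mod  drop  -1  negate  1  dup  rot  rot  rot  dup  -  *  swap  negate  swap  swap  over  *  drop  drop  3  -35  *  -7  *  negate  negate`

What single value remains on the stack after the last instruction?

-4      [-4]
-7      [-4, -7]
mod     [-4]
drop    []
-1      [-1]
negate  [1]
1       [1, 1]
dup     [1, 1, 1]
rot     [1, 1, 1]
rot     [1, 1, 1]
rot     [1, 1, 1]
dup     [1, 1, 1, 1]
-       [1, 1, 0]
*       [1, 0]
swap    [0, 1]
negate  [0, -1]
swap    [-1, 0]
swap    [0, -1]
over    [0, -1, 0]
*       [0, 0]
drop    [0]
drop    []
3       [3]
-35     [3, -35]
*       [-105]
-7      [-105, -7]
*       [735]
negate  [-735]
negate  [735]

735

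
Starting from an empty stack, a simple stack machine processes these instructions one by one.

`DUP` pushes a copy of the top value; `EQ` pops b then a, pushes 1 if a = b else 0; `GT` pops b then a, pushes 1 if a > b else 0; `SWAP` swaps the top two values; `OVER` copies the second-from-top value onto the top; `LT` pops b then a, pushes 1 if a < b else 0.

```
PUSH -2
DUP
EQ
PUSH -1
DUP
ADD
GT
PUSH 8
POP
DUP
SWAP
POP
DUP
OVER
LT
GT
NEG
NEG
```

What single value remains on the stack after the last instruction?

1

PUSH -2 : -2
DUP     : -2 -2
EQ      : 1
PUSH -1 : 1 -1
DUP     : 1 -1 -1
ADD     : 1 -2
GT      : 1
PUSH 8  : 1 8
POP     : 1
DUP     : 1 1
SWAP    : 1 1
POP     : 1
DUP     : 1 1
OVER    : 1 1 1
LT      : 1 0
GT      : 1
NEG     : -1
NEG     : 1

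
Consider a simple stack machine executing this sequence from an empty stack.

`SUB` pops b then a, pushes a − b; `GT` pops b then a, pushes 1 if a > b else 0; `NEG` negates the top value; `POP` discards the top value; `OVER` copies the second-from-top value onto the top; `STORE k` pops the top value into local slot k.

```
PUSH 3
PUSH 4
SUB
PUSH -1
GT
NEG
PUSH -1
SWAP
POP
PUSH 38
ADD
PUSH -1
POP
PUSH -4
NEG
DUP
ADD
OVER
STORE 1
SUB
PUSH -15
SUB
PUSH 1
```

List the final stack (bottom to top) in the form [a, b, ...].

PUSH 3   : [3]
PUSH 4   : [3, 4]
SUB      : [-1]
PUSH -1  : [-1, -1]
GT       : [0]
NEG      : [0]
PUSH -1  : [0, -1]
SWAP     : [-1, 0]
POP      : [-1]
PUSH 38  : [-1, 38]
ADD      : [37]
PUSH -1  : [37, -1]
POP      : [37]
PUSH -4  : [37, -4]
NEG      : [37, 4]
DUP      : [37, 4, 4]
ADD      : [37, 8]
OVER     : [37, 8, 37]
STORE 1  : [37, 8]
SUB      : [29]
PUSH -15 : [29, -15]
SUB      : [44]
PUSH 1   : [44, 1]

[44, 1]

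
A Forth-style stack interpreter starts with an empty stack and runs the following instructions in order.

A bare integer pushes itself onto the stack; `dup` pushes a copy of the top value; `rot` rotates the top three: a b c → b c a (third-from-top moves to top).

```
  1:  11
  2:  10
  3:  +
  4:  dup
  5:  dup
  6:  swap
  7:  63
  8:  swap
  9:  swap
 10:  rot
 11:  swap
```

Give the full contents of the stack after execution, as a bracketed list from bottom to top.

11   → 11
10   → 11 10
+    → 21
dup  → 21 21
dup  → 21 21 21
swap → 21 21 21
63   → 21 21 21 63
swap → 21 21 63 21
swap → 21 21 21 63
rot  → 21 21 63 21
swap → 21 21 21 63

[21, 21, 21, 63]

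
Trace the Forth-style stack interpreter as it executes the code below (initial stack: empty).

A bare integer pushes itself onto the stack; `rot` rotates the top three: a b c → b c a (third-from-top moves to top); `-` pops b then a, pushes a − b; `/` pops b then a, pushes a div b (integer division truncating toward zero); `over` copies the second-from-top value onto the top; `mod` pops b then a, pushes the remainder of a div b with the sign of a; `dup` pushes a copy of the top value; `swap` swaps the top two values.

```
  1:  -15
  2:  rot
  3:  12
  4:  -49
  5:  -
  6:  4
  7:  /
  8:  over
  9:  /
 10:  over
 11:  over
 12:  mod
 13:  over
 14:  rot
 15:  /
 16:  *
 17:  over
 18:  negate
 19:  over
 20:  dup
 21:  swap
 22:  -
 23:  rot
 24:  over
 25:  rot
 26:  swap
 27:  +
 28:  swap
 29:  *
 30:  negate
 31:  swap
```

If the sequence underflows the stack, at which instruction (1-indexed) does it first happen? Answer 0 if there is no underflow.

-15 : [-15]
rot  — needs 3 operands, stack has 1 → underflow

2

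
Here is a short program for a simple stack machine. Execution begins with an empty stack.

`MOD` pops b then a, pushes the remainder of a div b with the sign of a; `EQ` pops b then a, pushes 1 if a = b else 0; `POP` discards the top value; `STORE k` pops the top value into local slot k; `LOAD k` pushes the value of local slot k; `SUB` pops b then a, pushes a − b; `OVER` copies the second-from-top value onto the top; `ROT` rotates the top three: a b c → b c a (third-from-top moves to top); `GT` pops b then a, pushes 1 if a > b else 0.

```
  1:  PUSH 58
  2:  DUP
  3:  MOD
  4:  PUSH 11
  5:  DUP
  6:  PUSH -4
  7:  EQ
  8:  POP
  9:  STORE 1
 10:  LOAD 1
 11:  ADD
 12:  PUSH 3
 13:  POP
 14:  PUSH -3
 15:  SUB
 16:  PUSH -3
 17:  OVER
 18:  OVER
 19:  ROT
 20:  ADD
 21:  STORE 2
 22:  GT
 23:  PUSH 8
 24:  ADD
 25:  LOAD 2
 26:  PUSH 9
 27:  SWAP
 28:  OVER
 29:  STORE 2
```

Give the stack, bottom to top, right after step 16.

PUSH 58 -> 58
DUP     -> 58 58
MOD     -> 0
PUSH 11 -> 0 11
DUP     -> 0 11 11
PUSH -4 -> 0 11 11 -4
EQ      -> 0 11 0
POP     -> 0 11
STORE 1 -> 0
LOAD 1  -> 0 11
ADD     -> 11
PUSH 3  -> 11 3
POP     -> 11
PUSH -3 -> 11 -3
SUB     -> 14
PUSH -3 -> 14 -3

[14, -3]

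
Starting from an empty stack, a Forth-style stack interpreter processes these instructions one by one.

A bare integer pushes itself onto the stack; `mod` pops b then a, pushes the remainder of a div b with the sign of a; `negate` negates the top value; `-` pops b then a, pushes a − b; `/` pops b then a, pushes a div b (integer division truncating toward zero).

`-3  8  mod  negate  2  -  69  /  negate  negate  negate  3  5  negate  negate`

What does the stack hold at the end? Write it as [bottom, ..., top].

-3     -> [-3]
8      -> [-3, 8]
mod    -> [-3]
negate -> [3]
2      -> [3, 2]
-      -> [1]
69     -> [1, 69]
/      -> [0]
negate -> [0]
negate -> [0]
negate -> [0]
3      -> [0, 3]
5      -> [0, 3, 5]
negate -> [0, 3, -5]
negate -> [0, 3, 5]

[0, 3, 5]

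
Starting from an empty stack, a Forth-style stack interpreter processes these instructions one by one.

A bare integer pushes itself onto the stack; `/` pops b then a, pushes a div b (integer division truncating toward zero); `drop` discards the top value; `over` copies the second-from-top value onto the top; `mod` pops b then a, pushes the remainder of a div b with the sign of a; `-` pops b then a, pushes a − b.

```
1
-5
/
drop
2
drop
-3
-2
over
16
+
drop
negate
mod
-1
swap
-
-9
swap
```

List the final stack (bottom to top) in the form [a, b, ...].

1      → 1
-5     → 1 -5
/      → 0
drop   → (empty)
2      → 2
drop   → (empty)
-3     → -3
-2     → -3 -2
over   → -3 -2 -3
16     → -3 -2 -3 16
+      → -3 -2 13
drop   → -3 -2
negate → -3 2
mod    → -1
-1     → -1 -1
swap   → -1 -1
-      → 0
-9     → 0 -9
swap   → -9 0

[-9, 0]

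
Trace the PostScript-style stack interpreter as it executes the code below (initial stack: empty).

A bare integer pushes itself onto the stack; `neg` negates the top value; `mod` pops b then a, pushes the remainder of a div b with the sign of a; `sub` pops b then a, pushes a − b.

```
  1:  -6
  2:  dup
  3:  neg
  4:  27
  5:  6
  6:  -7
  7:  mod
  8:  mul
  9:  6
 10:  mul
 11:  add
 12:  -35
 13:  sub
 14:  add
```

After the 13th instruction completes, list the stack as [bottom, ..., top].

-6  -> [-6]
dup -> [-6, -6]
neg -> [-6, 6]
27  -> [-6, 6, 27]
6   -> [-6, 6, 27, 6]
-7  -> [-6, 6, 27, 6, -7]
mod -> [-6, 6, 27, 6]
mul -> [-6, 6, 162]
6   -> [-6, 6, 162, 6]
mul -> [-6, 6, 972]
add -> [-6, 978]
-35 -> [-6, 978, -35]
sub -> [-6, 1013]

[-6, 1013]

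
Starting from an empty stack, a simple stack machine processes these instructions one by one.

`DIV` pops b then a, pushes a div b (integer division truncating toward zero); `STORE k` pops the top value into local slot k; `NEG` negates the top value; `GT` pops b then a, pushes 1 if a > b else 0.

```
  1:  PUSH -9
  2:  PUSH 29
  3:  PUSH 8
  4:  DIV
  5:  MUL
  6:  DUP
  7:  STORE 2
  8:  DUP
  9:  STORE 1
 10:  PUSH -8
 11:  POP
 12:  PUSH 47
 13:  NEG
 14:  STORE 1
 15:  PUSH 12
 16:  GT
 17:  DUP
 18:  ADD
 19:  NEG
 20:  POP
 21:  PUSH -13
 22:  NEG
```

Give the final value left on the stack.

PUSH -9   [-9]
PUSH 29   [-9, 29]
PUSH 8    [-9, 29, 8]
DIV       [-9, 3]
MUL       [-27]
DUP       [-27, -27]
STORE 2   [-27]
DUP       [-27, -27]
STORE 1   [-27]
PUSH -8   [-27, -8]
POP       [-27]
PUSH 47   [-27, 47]
NEG       [-27, -47]
STORE 1   [-27]
PUSH 12   [-27, 12]
GT        [0]
DUP       [0, 0]
ADD       [0]
NEG       [0]
POP       []
PUSH -13  [-13]
NEG       [13]

13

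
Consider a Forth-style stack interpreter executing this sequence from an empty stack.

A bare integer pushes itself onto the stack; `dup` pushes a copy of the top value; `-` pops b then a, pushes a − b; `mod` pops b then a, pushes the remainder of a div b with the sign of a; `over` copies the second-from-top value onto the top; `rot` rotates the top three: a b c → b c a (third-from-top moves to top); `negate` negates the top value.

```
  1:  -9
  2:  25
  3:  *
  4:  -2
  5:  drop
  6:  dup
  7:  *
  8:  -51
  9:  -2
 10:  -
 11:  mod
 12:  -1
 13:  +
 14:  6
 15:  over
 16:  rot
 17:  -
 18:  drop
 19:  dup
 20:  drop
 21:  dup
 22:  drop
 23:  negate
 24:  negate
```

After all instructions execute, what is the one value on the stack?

6

-9     → -9
25     → -9 25
*      → -225
-2     → -225 -2
drop   → -225
dup    → -225 -225
*      → 50625
-51    → 50625 -51
-2     → 50625 -51 -2
-      → 50625 -49
mod    → 8
-1     → 8 -1
+      → 7
6      → 7 6
over   → 7 6 7
rot    → 6 7 7
-      → 6 0
drop   → 6
dup    → 6 6
drop   → 6
dup    → 6 6
drop   → 6
negate → -6
negate → 6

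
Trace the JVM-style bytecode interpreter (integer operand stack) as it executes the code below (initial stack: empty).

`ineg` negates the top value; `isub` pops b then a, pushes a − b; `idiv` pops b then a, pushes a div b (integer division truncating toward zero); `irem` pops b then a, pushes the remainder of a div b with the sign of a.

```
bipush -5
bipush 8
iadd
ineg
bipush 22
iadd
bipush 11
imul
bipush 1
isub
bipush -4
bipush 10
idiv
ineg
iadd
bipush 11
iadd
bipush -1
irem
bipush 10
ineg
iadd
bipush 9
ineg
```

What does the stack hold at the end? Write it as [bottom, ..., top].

[-10, -9]

bipush -5 → [-5]
bipush 8  → [-5, 8]
iadd      → [3]
ineg      → [-3]
bipush 22 → [-3, 22]
iadd      → [19]
bipush 11 → [19, 11]
imul      → [209]
bipush 1  → [209, 1]
isub      → [208]
bipush -4 → [208, -4]
bipush 10 → [208, -4, 10]
idiv      → [208, 0]
ineg      → [208, 0]
iadd      → [208]
bipush 11 → [208, 11]
iadd      → [219]
bipush -1 → [219, -1]
irem      → [0]
bipush 10 → [0, 10]
ineg      → [0, -10]
iadd      → [-10]
bipush 9  → [-10, 9]
ineg      → [-10, -9]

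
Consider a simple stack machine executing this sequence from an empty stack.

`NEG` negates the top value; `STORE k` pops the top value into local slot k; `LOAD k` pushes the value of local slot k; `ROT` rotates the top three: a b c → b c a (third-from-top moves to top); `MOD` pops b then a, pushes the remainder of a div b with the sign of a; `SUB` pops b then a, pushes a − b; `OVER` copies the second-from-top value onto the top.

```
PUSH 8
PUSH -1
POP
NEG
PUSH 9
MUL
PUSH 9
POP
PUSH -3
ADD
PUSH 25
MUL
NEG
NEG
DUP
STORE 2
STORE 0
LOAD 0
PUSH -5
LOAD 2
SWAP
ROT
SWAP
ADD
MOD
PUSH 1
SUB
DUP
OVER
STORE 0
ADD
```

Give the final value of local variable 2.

-1875

PUSH 8  -> 8
PUSH -1 -> 8 -1
POP     -> 8
NEG     -> -8
PUSH 9  -> -8 9
MUL     -> -72
PUSH 9  -> -72 9
POP     -> -72
PUSH -3 -> -72 -3
ADD     -> -75
PUSH 25 -> -75 25
MUL     -> -1875
NEG     -> 1875
NEG     -> -1875
DUP     -> -1875 -1875
STORE 2 -> -1875
STORE 0 -> (empty)
LOAD 0  -> -1875
PUSH -5 -> -1875 -5
LOAD 2  -> -1875 -5 -1875
SWAP    -> -1875 -1875 -5
ROT     -> -1875 -5 -1875
SWAP    -> -1875 -1875 -5
ADD     -> -1875 -1880
MOD     -> -1875
PUSH 1  -> -1875 1
SUB     -> -1876
DUP     -> -1876 -1876
OVER    -> -1876 -1876 -1876
STORE 0 -> -1876 -1876
ADD     -> -3752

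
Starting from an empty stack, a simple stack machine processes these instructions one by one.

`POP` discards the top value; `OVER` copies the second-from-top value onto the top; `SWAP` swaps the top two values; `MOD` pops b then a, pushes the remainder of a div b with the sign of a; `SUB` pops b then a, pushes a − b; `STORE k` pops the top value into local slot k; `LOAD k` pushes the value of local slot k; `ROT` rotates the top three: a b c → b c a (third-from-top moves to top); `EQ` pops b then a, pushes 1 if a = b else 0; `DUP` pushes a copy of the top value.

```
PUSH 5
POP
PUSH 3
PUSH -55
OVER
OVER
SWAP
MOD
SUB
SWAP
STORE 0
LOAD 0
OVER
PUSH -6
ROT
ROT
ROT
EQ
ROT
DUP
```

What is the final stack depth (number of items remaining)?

4

PUSH 5   → 5
POP      → (empty)
PUSH 3   → 3
PUSH -55 → 3 -55
OVER     → 3 -55 3
OVER     → 3 -55 3 -55
SWAP     → 3 -55 -55 3
MOD      → 3 -55 -1
SUB      → 3 -54
SWAP     → -54 3
STORE 0  → -54
LOAD 0   → -54 3
OVER     → -54 3 -54
PUSH -6  → -54 3 -54 -6
ROT      → -54 -54 -6 3
ROT      → -54 -6 3 -54
ROT      → -54 3 -54 -6
EQ       → -54 3 0
ROT      → 3 0 -54
DUP      → 3 0 -54 -54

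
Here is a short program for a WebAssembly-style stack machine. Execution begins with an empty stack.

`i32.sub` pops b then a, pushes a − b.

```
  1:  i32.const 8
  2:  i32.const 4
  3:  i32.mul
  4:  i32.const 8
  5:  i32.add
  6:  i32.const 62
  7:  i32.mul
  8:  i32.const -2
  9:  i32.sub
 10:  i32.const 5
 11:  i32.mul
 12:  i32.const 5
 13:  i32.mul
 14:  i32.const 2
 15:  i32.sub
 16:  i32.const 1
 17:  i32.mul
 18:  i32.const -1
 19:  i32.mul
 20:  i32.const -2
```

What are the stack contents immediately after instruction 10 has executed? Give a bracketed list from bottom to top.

i32.const 8  → [8]
i32.const 4  → [8, 4]
i32.mul      → [32]
i32.const 8  → [32, 8]
i32.add      → [40]
i32.const 62 → [40, 62]
i32.mul      → [2480]
i32.const -2 → [2480, -2]
i32.sub      → [2482]
i32.const 5  → [2482, 5]

[2482, 5]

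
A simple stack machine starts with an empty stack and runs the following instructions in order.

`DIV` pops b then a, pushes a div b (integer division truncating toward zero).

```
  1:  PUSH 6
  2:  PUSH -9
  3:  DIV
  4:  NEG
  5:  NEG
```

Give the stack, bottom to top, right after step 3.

[0]

PUSH 6   [6]
PUSH -9  [6, -9]
DIV      [0]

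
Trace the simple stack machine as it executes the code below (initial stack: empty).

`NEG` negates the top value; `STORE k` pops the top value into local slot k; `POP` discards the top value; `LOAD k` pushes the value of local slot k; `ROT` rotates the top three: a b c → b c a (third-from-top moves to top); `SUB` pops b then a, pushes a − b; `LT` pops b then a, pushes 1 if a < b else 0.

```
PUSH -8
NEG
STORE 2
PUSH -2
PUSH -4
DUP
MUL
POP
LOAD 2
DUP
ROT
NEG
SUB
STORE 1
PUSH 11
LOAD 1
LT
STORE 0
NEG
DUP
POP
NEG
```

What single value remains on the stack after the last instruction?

8

PUSH -8 : [-8]
NEG     : [8]
STORE 2 : []
PUSH -2 : [-2]
PUSH -4 : [-2, -4]
DUP     : [-2, -4, -4]
MUL     : [-2, 16]
POP     : [-2]
LOAD 2  : [-2, 8]
DUP     : [-2, 8, 8]
ROT     : [8, 8, -2]
NEG     : [8, 8, 2]
SUB     : [8, 6]
STORE 1 : [8]
PUSH 11 : [8, 11]
LOAD 1  : [8, 11, 6]
LT      : [8, 0]
STORE 0 : [8]
NEG     : [-8]
DUP     : [-8, -8]
POP     : [-8]
NEG     : [8]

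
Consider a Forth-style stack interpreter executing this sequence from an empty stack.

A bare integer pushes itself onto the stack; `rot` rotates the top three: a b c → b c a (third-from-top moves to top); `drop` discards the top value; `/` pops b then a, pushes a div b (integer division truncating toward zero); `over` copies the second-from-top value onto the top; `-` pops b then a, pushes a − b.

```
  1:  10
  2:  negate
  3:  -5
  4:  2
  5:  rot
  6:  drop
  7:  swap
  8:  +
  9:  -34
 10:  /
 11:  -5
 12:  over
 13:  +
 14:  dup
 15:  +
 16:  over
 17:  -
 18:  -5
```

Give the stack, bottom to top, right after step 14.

10     → [10]
negate → [-10]
-5     → [-10, -5]
2      → [-10, -5, 2]
rot    → [-5, 2, -10]
drop   → [-5, 2]
swap   → [2, -5]
+      → [-3]
-34    → [-3, -34]
/      → [0]
-5     → [0, -5]
over   → [0, -5, 0]
+      → [0, -5]
dup    → [0, -5, -5]

[0, -5, -5]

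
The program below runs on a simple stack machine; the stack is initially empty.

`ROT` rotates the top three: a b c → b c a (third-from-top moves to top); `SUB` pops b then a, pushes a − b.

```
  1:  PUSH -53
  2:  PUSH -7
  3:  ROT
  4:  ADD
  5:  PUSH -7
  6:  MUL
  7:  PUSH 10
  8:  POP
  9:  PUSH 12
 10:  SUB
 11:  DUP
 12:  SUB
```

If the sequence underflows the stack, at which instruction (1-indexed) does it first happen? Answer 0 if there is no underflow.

3

PUSH -53 : -53
PUSH -7  : -53 -7
ROT  — needs 3 operands, stack has 2 → underflow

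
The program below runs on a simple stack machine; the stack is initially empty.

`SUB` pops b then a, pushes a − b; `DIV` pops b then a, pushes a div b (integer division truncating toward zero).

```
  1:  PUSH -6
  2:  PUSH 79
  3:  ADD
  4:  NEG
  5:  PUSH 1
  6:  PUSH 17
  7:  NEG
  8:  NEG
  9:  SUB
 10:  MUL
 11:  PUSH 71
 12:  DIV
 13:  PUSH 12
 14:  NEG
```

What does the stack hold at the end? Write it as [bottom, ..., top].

[16, -12]

PUSH -6  [-6]
PUSH 79  [-6, 79]
ADD      [73]
NEG      [-73]
PUSH 1   [-73, 1]
PUSH 17  [-73, 1, 17]
NEG      [-73, 1, -17]
NEG      [-73, 1, 17]
SUB      [-73, -16]
MUL      [1168]
PUSH 71  [1168, 71]
DIV      [16]
PUSH 12  [16, 12]
NEG      [16, -12]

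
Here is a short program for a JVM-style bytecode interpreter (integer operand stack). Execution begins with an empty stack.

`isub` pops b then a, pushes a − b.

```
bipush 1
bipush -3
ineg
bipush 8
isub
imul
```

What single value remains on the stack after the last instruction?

bipush 1   1
bipush -3  1 -3
ineg       1 3
bipush 8   1 3 8
isub       1 -5
imul       -5

-5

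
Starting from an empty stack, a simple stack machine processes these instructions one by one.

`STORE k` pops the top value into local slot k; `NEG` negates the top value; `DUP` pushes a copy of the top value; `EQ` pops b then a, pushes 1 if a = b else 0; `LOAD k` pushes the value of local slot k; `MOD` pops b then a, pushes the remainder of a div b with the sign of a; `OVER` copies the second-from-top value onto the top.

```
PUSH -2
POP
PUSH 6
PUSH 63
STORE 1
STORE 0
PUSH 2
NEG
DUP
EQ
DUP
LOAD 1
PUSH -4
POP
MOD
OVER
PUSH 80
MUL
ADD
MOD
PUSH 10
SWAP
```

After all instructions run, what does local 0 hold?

PUSH -2 -> [-2]
POP     -> []
PUSH 6  -> [6]
PUSH 63 -> [6, 63]
STORE 1 -> [6]
STORE 0 -> []
PUSH 2  -> [2]
NEG     -> [-2]
DUP     -> [-2, -2]
EQ      -> [1]
DUP     -> [1, 1]
LOAD 1  -> [1, 1, 63]
PUSH -4 -> [1, 1, 63, -4]
POP     -> [1, 1, 63]
MOD     -> [1, 1]
OVER    -> [1, 1, 1]
PUSH 80 -> [1, 1, 1, 80]
MUL     -> [1, 1, 80]
ADD     -> [1, 81]
MOD     -> [1]
PUSH 10 -> [1, 10]
SWAP    -> [10, 1]

6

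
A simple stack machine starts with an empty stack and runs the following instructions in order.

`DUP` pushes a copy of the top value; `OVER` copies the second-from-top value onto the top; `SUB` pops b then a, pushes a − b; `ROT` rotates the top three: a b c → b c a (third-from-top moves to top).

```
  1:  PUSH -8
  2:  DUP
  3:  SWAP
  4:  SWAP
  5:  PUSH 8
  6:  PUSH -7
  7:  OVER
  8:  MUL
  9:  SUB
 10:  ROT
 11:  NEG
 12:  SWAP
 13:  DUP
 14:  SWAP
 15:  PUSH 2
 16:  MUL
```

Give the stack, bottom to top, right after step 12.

[-8, 8, 64]

PUSH -8  -8
DUP      -8 -8
SWAP     -8 -8
SWAP     -8 -8
PUSH 8   -8 -8 8
PUSH -7  -8 -8 8 -7
OVER     -8 -8 8 -7 8
MUL      -8 -8 8 -56
SUB      -8 -8 64
ROT      -8 64 -8
NEG      -8 64 8
SWAP     -8 8 64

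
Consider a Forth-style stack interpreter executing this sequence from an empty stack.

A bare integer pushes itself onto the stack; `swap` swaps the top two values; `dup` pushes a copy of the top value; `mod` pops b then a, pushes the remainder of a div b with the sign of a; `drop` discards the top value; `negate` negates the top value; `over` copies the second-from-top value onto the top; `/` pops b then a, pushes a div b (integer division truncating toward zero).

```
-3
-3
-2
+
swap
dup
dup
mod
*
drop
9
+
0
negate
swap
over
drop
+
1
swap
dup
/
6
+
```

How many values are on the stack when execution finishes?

-3     -> [-3]
-3     -> [-3, -3]
-2     -> [-3, -3, -2]
+      -> [-3, -5]
swap   -> [-5, -3]
dup    -> [-5, -3, -3]
dup    -> [-5, -3, -3, -3]
mod    -> [-5, -3, 0]
*      -> [-5, 0]
drop   -> [-5]
9      -> [-5, 9]
+      -> [4]
0      -> [4, 0]
negate -> [4, 0]
swap   -> [0, 4]
over   -> [0, 4, 0]
drop   -> [0, 4]
+      -> [4]
1      -> [4, 1]
swap   -> [1, 4]
dup    -> [1, 4, 4]
/      -> [1, 1]
6      -> [1, 1, 6]
+      -> [1, 7]

2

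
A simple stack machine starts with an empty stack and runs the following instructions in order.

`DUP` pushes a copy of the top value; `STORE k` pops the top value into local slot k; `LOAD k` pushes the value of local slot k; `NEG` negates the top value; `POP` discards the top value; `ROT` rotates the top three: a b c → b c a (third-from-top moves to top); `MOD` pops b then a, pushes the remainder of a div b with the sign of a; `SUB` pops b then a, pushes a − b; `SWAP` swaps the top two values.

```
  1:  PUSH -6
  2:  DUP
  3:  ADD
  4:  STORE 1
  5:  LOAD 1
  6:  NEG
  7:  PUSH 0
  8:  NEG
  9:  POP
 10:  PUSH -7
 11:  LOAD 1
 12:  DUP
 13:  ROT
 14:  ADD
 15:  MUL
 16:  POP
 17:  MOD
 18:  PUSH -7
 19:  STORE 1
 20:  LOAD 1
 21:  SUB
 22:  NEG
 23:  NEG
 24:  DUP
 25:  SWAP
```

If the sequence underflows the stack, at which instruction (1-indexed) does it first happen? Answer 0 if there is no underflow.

PUSH -6 -> -6
DUP     -> -6 -6
ADD     -> -12
STORE 1 -> (empty)
LOAD 1  -> -12
NEG     -> 12
PUSH 0  -> 12 0
NEG     -> 12 0
POP     -> 12
PUSH -7 -> 12 -7
LOAD 1  -> 12 -7 -12
DUP     -> 12 -7 -12 -12
ROT     -> 12 -12 -12 -7
ADD     -> 12 -12 -19
MUL     -> 12 228
POP     -> 12
MOD  — needs 2 operands, stack has 1 → underflow

17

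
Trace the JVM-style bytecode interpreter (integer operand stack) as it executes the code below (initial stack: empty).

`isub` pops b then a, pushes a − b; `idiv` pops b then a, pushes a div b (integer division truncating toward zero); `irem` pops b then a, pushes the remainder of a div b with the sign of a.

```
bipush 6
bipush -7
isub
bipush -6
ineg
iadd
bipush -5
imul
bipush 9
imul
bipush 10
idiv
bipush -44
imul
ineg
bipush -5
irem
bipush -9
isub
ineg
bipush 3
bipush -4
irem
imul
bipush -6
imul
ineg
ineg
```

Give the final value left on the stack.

162

bipush 6   -> [6]
bipush -7  -> [6, -7]
isub       -> [13]
bipush -6  -> [13, -6]
ineg       -> [13, 6]
iadd       -> [19]
bipush -5  -> [19, -5]
imul       -> [-95]
bipush 9   -> [-95, 9]
imul       -> [-855]
bipush 10  -> [-855, 10]
idiv       -> [-85]
bipush -44 -> [-85, -44]
imul       -> [3740]
ineg       -> [-3740]
bipush -5  -> [-3740, -5]
irem       -> [0]
bipush -9  -> [0, -9]
isub       -> [9]
ineg       -> [-9]
bipush 3   -> [-9, 3]
bipush -4  -> [-9, 3, -4]
irem       -> [-9, 3]
imul       -> [-27]
bipush -6  -> [-27, -6]
imul       -> [162]
ineg       -> [-162]
ineg       -> [162]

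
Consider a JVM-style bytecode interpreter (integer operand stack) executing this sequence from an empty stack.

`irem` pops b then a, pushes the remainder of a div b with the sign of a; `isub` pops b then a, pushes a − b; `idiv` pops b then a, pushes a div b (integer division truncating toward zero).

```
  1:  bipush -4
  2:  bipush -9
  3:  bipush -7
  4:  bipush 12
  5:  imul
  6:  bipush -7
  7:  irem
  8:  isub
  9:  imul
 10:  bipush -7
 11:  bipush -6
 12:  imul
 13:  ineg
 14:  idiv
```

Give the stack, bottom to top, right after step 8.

bipush -4  [-4]
bipush -9  [-4, -9]
bipush -7  [-4, -9, -7]
bipush 12  [-4, -9, -7, 12]
imul       [-4, -9, -84]
bipush -7  [-4, -9, -84, -7]
irem       [-4, -9, 0]
isub       [-4, -9]

[-4, -9]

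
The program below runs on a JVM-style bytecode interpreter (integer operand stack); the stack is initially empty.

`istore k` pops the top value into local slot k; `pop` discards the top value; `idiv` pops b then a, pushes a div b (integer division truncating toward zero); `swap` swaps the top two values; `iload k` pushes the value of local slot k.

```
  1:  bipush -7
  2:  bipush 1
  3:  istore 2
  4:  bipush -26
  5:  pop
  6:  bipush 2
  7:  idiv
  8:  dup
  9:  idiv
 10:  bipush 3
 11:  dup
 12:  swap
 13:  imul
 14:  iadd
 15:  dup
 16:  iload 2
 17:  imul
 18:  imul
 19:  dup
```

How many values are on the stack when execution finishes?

2

bipush -7  -> [-7]
bipush 1   -> [-7, 1]
istore 2   -> [-7]
bipush -26 -> [-7, -26]
pop        -> [-7]
bipush 2   -> [-7, 2]
idiv       -> [-3]
dup        -> [-3, -3]
idiv       -> [1]
bipush 3   -> [1, 3]
dup        -> [1, 3, 3]
swap       -> [1, 3, 3]
imul       -> [1, 9]
iadd       -> [10]
dup        -> [10, 10]
iload 2    -> [10, 10, 1]
imul       -> [10, 10]
imul       -> [100]
dup        -> [100, 100]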